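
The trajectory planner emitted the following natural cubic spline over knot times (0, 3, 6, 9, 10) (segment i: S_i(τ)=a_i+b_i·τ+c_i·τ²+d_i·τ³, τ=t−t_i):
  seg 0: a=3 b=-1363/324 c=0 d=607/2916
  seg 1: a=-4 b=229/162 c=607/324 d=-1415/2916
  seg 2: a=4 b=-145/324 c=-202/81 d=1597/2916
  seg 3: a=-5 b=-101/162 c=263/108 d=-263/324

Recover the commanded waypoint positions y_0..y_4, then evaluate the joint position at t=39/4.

y_0 = S_0(0) = a_0 = 3
y_1 = S_1(0) = a_1 = -4
y_2 = S_2(0) = a_2 = 4
y_3 = S_3(0) = a_3 = -5
y_4 = S_3(1) = -4
t_q=39/4 is in segment 3 (τ=3/4); S_3(τ)=-30691/6912

y_0=3 y_1=-4 y_2=4 y_3=-5 y_4=-4
S(39/4) = -30691/6912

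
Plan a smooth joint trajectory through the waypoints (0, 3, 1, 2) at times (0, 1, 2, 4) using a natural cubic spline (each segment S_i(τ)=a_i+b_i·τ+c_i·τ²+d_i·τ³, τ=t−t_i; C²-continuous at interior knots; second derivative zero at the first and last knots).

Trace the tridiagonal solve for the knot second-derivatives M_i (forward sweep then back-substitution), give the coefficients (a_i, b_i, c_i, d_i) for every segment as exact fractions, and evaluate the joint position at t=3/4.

  seg 0: a=0 b=203/46 c=0 d=-65/46
  seg 1: a=3 b=4/23 c=-195/46 d=95/46
  seg 2: a=1 b=-97/46 c=45/23 d=-15/46
S(3/4) = 7989/2944

Δ: Δ0=3, Δ1=-2, Δ2=1/2
row 1: diag=4, rhs=-30; c'=1/4, d'=-15/2
row 2: denom=6−1·1/4=23/4; d'=(15−1·-15/2)/(23/4)=90/23
back: M2=90/23
back: M1=-15/2−1/4·90/23=-195/23
M: M0=0, M1=-195/23, M2=90/23, M3=0
seg 0: a=0, c=M0/2=0, d=(M1−M0)/(6·1)=-65/46, b=Δ0−h0·(2M0+M1)/6=203/46
seg 1: a=3, c=M1/2=-195/46, d=(M2−M1)/(6·1)=95/46, b=Δ1−h1·(2M1+M2)/6=4/23
seg 2: a=1, c=M2/2=45/23, d=(M3−M2)/(6·2)=-15/46, b=Δ2−h2·(2M2+M3)/6=-97/46
t_q=3/4 → seg 0, τ=3/4; S=0+203/46·τ+0·τ²+-65/46·τ³=7989/2944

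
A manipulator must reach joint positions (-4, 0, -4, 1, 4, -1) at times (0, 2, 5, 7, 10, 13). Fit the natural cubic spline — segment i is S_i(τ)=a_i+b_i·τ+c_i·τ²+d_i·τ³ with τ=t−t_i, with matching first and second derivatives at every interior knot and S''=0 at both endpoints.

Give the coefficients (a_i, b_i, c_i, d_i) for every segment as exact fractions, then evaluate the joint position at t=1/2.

  seg 0: a=-4 b=9665/3207 c=0 d=-3251/12828
  seg 1: a=0 b=-88/3207 c=-3251/2138 d=6961/19242
  seg 2: a=-4 b=3955/6414 c=1855/1069 d=-2545/6414
  seg 3: a=1 b=17935/6414 c=-690/1069 d=899/57726
  seg 4: a=4 b=-2104/3207 c=-3241/6414 d=3241/57726
S(1/2) = -86369/34208

Δ: Δ0=2, Δ1=-4/3, Δ2=5/2, Δ3=1, Δ4=-5/3
row 1: diag=10, rhs=-20; c'=3/10, d'=-2
row 2: denom=10−3·3/10=91/10; d'=(23−3·-2)/(91/10)=290/91
row 3: denom=10−2·20/91=870/91; d'=(-9−2·290/91)/(870/91)=-1399/870
row 4: denom=12−3·91/290=3207/290; d'=(-16−3·-1399/870)/(3207/290)=-3241/3207
back: M4=-3241/3207
back: M3=-1399/870−91/290·-3241/3207=-1380/1069
back: M2=290/91−20/91·-1380/1069=3710/1069
back: M1=-2−3/10·3710/1069=-3251/1069
M: M0=0, M1=-3251/1069, M2=3710/1069, M3=-1380/1069, M4=-3241/3207, M5=0
seg 0: a=-4, c=M0/2=0, d=(M1−M0)/(6·2)=-3251/12828, b=Δ0−h0·(2M0+M1)/6=9665/3207
seg 1: a=0, c=M1/2=-3251/2138, d=(M2−M1)/(6·3)=6961/19242, b=Δ1−h1·(2M1+M2)/6=-88/3207
seg 2: a=-4, c=M2/2=1855/1069, d=(M3−M2)/(6·2)=-2545/6414, b=Δ2−h2·(2M2+M3)/6=3955/6414
seg 3: a=1, c=M3/2=-690/1069, d=(M4−M3)/(6·3)=899/57726, b=Δ3−h3·(2M3+M4)/6=17935/6414
seg 4: a=4, c=M4/2=-3241/6414, d=(M5−M4)/(6·3)=3241/57726, b=Δ4−h4·(2M4+M5)/6=-2104/3207
t_q=1/2 → seg 0, τ=1/2; S=-4+9665/3207·τ+0·τ²+-3251/12828·τ³=-86369/34208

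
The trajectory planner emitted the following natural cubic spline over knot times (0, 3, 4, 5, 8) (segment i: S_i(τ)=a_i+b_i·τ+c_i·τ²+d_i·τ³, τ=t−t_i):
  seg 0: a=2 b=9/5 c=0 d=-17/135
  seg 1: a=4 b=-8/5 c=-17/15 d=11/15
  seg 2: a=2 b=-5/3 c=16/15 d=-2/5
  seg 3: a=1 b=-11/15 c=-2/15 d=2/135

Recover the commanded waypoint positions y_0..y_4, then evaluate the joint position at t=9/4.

y_0=2 y_1=4 y_2=2 y_3=1 y_4=-2
S(9/4) = 1477/320

y_0 = S_0(0) = a_0 = 2
y_1 = S_1(0) = a_1 = 4
y_2 = S_2(0) = a_2 = 2
y_3 = S_3(0) = a_3 = 1
y_4 = S_3(3) = -2
t_q=9/4 is in segment 0 (τ=9/4); S_0(τ)=1477/320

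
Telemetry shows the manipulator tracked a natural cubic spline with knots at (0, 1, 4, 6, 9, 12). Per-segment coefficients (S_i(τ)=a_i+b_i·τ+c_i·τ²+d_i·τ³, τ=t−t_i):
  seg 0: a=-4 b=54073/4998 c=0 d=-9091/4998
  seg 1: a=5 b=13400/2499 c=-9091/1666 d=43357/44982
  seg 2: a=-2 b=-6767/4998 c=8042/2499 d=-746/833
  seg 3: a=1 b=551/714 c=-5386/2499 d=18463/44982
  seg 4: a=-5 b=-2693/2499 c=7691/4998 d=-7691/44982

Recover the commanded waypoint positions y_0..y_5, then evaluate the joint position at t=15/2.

y_0 = S_0(0) = a_0 = -4
y_1 = S_1(0) = a_1 = 5
y_2 = S_2(0) = a_2 = -2
y_3 = S_3(0) = a_3 = 1
y_4 = S_4(0) = a_4 = -5
y_5 = S_4(3) = 1
t_q=15/2 is in segment 3 (τ=3/2); S_3(τ)=-17413/13328

y_0=-4 y_1=5 y_2=-2 y_3=1 y_4=-5 y_5=1
S(15/2) = -17413/13328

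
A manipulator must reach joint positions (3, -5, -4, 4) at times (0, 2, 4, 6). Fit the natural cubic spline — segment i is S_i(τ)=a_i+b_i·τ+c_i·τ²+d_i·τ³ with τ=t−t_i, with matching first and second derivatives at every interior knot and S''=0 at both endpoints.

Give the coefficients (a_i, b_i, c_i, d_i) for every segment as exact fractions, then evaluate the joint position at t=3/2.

Δ: Δ0=-4, Δ1=1/2, Δ2=4
row 1: diag=8, rhs=27; c'=1/4, d'=27/8
row 2: denom=8−2·1/4=15/2; d'=(21−2·27/8)/(15/2)=19/10
back: M2=19/10
back: M1=27/8−1/4·19/10=29/10
M: M0=0, M1=29/10, M2=19/10, M3=0
seg 0: a=3, c=M0/2=0, d=(M1−M0)/(6·2)=29/120, b=Δ0−h0·(2M0+M1)/6=-149/30
seg 1: a=-5, c=M1/2=29/20, d=(M2−M1)/(6·2)=-1/12, b=Δ1−h1·(2M1+M2)/6=-31/15
seg 2: a=-4, c=M2/2=19/20, d=(M3−M2)/(6·2)=-19/120, b=Δ2−h2·(2M2+M3)/6=41/15
t_q=3/2 → seg 0, τ=3/2; S=3+-149/30·τ+0·τ²+29/120·τ³=-1163/320

  seg 0: a=3 b=-149/30 c=0 d=29/120
  seg 1: a=-5 b=-31/15 c=29/20 d=-1/12
  seg 2: a=-4 b=41/15 c=19/20 d=-19/120
S(3/2) = -1163/320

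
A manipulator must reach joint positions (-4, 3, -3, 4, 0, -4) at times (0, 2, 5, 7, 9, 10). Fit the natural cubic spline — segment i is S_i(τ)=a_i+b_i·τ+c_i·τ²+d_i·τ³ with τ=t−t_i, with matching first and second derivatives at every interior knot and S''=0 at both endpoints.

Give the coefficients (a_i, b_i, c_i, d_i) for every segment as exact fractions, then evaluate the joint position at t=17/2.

  seg 0: a=-4 b=9775/1882 c=0 d=-797/1882
  seg 1: a=3 b=211/1882 c=-2391/941 d=3457/5646
  seg 2: a=-3 b=1316/941 c=5589/1882 d=-7223/7528
  seg 3: a=4 b=3319/1882 c=-10491/3764 d=426/941
  seg 4: a=0 b=-7439/1882 c=-267/3764 d=89/3764
S(17/2) = 28637/15056

Δ: Δ0=7/2, Δ1=-2, Δ2=7/2, Δ3=-2, Δ4=-4
row 1: diag=10, rhs=-33; c'=3/10, d'=-33/10
row 2: denom=10−3·3/10=91/10; d'=(33−3·-33/10)/(91/10)=33/7
row 3: denom=8−2·20/91=688/91; d'=(-33−2·33/7)/(688/91)=-3861/688
row 4: denom=6−2·91/344=941/172; d'=(-12−2·-3861/688)/(941/172)=-267/1882
back: M4=-267/1882
back: M3=-3861/688−91/344·-267/1882=-10491/1882
back: M2=33/7−20/91·-10491/1882=5589/941
back: M1=-33/10−3/10·5589/941=-4782/941
M: M0=0, M1=-4782/941, M2=5589/941, M3=-10491/1882, M4=-267/1882, M5=0
seg 0: a=-4, c=M0/2=0, d=(M1−M0)/(6·2)=-797/1882, b=Δ0−h0·(2M0+M1)/6=9775/1882
seg 1: a=3, c=M1/2=-2391/941, d=(M2−M1)/(6·3)=3457/5646, b=Δ1−h1·(2M1+M2)/6=211/1882
seg 2: a=-3, c=M2/2=5589/1882, d=(M3−M2)/(6·2)=-7223/7528, b=Δ2−h2·(2M2+M3)/6=1316/941
seg 3: a=4, c=M3/2=-10491/3764, d=(M4−M3)/(6·2)=426/941, b=Δ3−h3·(2M3+M4)/6=3319/1882
seg 4: a=0, c=M4/2=-267/3764, d=(M5−M4)/(6·1)=89/3764, b=Δ4−h4·(2M4+M5)/6=-7439/1882
t_q=17/2 → seg 3, τ=3/2; S=4+3319/1882·τ+-10491/3764·τ²+426/941·τ³=28637/15056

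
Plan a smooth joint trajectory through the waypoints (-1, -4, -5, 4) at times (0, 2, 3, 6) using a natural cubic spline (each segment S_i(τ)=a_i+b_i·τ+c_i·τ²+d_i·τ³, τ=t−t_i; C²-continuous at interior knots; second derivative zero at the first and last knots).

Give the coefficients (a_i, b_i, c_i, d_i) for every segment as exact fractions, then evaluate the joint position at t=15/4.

  seg 0: a=-1 b=-3/2 c=0 d=0
  seg 1: a=-4 b=-3/2 c=0 d=1/2
  seg 2: a=-5 b=0 c=3/2 d=-1/6
S(15/4) = -541/128

Δ: Δ0=-3/2, Δ1=-1, Δ2=3
row 1: diag=6, rhs=3; c'=1/6, d'=1/2
row 2: denom=8−1·1/6=47/6; d'=(24−1·1/2)/(47/6)=3
back: M2=3
back: M1=1/2−1/6·3=0
M: M0=0, M1=0, M2=3, M3=0
seg 0: a=-1, c=M0/2=0, d=(M1−M0)/(6·2)=0, b=Δ0−h0·(2M0+M1)/6=-3/2
seg 1: a=-4, c=M1/2=0, d=(M2−M1)/(6·1)=1/2, b=Δ1−h1·(2M1+M2)/6=-3/2
seg 2: a=-5, c=M2/2=3/2, d=(M3−M2)/(6·3)=-1/6, b=Δ2−h2·(2M2+M3)/6=0
t_q=15/4 → seg 2, τ=3/4; S=-5+0·τ+3/2·τ²+-1/6·τ³=-541/128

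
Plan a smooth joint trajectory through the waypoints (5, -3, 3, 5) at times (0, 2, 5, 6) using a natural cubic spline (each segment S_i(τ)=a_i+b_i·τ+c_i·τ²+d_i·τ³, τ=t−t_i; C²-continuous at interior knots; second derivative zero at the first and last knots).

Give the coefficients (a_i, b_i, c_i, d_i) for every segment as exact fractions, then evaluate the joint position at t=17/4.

  seg 0: a=5 b=-380/71 c=0 d=24/71
  seg 1: a=-3 b=-92/71 c=144/71 d=-22/71
  seg 2: a=3 b=178/71 c=-54/71 d=18/71
S(17/4) = 1869/2272

Δ: Δ0=-4, Δ1=2, Δ2=2
row 1: diag=10, rhs=36; c'=3/10, d'=18/5
row 2: denom=8−3·3/10=71/10; d'=(0−3·18/5)/(71/10)=-108/71
back: M2=-108/71
back: M1=18/5−3/10·-108/71=288/71
M: M0=0, M1=288/71, M2=-108/71, M3=0
seg 0: a=5, c=M0/2=0, d=(M1−M0)/(6·2)=24/71, b=Δ0−h0·(2M0+M1)/6=-380/71
seg 1: a=-3, c=M1/2=144/71, d=(M2−M1)/(6·3)=-22/71, b=Δ1−h1·(2M1+M2)/6=-92/71
seg 2: a=3, c=M2/2=-54/71, d=(M3−M2)/(6·1)=18/71, b=Δ2−h2·(2M2+M3)/6=178/71
t_q=17/4 → seg 1, τ=9/4; S=-3+-92/71·τ+144/71·τ²+-22/71·τ³=1869/2272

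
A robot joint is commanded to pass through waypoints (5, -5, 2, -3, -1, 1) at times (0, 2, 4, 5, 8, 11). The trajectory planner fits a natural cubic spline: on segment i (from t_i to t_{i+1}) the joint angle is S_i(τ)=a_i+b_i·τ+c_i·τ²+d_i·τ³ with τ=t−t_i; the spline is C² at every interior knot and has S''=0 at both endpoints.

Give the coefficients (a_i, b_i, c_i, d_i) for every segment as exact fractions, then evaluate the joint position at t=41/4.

  seg 0: a=5 b=-7640/933 c=0 d=2975/3732
  seg 1: a=-5 b=1285/933 c=2975/622 d=-13889/7464
  seg 2: a=2 b=-3397/1866 c=-7939/1244 d=11951/3732
  seg 3: a=-3 b=-18575/3732 c=1003/311 d=-5015/11196
  seg 4: a=-1 b=4253/1866 c=-1003/1244 d=1003/11196
S(41/4) = 84943/79616

Δ: Δ0=-5, Δ1=7/2, Δ2=-5, Δ3=2/3, Δ4=2/3
row 1: diag=8, rhs=51; c'=1/4, d'=51/8
row 2: denom=6−2·1/4=11/2; d'=(-51−2·51/8)/(11/2)=-255/22
row 3: denom=8−1·2/11=86/11; d'=(34−1·-255/22)/(86/11)=1003/172
row 4: denom=12−3·33/86=933/86; d'=(0−3·1003/172)/(933/86)=-1003/622
back: M4=-1003/622
back: M3=1003/172−33/86·-1003/622=2006/311
back: M2=-255/22−2/11·2006/311=-7939/622
back: M1=51/8−1/4·-7939/622=2975/311
M: M0=0, M1=2975/311, M2=-7939/622, M3=2006/311, M4=-1003/622, M5=0
seg 0: a=5, c=M0/2=0, d=(M1−M0)/(6·2)=2975/3732, b=Δ0−h0·(2M0+M1)/6=-7640/933
seg 1: a=-5, c=M1/2=2975/622, d=(M2−M1)/(6·2)=-13889/7464, b=Δ1−h1·(2M1+M2)/6=1285/933
seg 2: a=2, c=M2/2=-7939/1244, d=(M3−M2)/(6·1)=11951/3732, b=Δ2−h2·(2M2+M3)/6=-3397/1866
seg 3: a=-3, c=M3/2=1003/311, d=(M4−M3)/(6·3)=-5015/11196, b=Δ3−h3·(2M3+M4)/6=-18575/3732
seg 4: a=-1, c=M4/2=-1003/1244, d=(M5−M4)/(6·3)=1003/11196, b=Δ4−h4·(2M4+M5)/6=4253/1866
t_q=41/4 → seg 4, τ=9/4; S=-1+4253/1866·τ+-1003/1244·τ²+1003/11196·τ³=84943/79616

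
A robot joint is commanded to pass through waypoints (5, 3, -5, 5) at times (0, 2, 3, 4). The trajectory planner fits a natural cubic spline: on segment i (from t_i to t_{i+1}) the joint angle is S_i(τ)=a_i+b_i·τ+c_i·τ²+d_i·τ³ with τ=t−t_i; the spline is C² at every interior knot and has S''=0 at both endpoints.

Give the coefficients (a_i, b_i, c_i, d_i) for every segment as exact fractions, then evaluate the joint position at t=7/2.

  seg 0: a=5 b=3 c=0 d=-1
  seg 1: a=3 b=-9 c=-6 d=7
  seg 2: a=-5 b=0 c=15 d=-5
S(7/2) = -15/8

Δ: Δ0=-1, Δ1=-8, Δ2=10
row 1: diag=6, rhs=-42; c'=1/6, d'=-7
row 2: denom=4−1·1/6=23/6; d'=(108−1·-7)/(23/6)=30
back: M2=30
back: M1=-7−1/6·30=-12
M: M0=0, M1=-12, M2=30, M3=0
seg 0: a=5, c=M0/2=0, d=(M1−M0)/(6·2)=-1, b=Δ0−h0·(2M0+M1)/6=3
seg 1: a=3, c=M1/2=-6, d=(M2−M1)/(6·1)=7, b=Δ1−h1·(2M1+M2)/6=-9
seg 2: a=-5, c=M2/2=15, d=(M3−M2)/(6·1)=-5, b=Δ2−h2·(2M2+M3)/6=0
t_q=7/2 → seg 2, τ=1/2; S=-5+0·τ+15·τ²+-5·τ³=-15/8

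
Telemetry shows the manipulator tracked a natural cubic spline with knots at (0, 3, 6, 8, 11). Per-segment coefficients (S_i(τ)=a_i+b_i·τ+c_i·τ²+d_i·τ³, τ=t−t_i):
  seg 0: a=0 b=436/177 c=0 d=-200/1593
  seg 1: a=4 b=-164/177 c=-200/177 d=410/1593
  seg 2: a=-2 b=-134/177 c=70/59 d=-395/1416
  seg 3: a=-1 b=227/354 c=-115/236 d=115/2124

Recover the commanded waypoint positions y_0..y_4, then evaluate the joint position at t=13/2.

y_0 = S_0(0) = a_0 = 0
y_1 = S_1(0) = a_1 = 4
y_2 = S_2(0) = a_2 = -2
y_3 = S_3(0) = a_3 = -1
y_4 = S_3(3) = -2
t_q=13/2 is in segment 2 (τ=1/2); S_2(τ)=-7993/3776

y_0=0 y_1=4 y_2=-2 y_3=-1 y_4=-2
S(13/2) = -7993/3776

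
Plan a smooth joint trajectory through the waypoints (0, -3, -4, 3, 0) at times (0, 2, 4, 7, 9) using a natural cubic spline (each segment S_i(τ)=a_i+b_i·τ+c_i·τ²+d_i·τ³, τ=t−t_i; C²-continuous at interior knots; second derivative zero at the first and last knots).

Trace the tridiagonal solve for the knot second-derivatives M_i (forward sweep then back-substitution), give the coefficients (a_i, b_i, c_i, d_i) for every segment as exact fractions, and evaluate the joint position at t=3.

  seg 0: a=0 b=-791/516 c=0 d=17/2064
  seg 1: a=-3 b=-185/129 c=17/344 d=431/2064
  seg 2: a=-4 b=655/516 c=56/43 d=-163/516
  seg 3: a=3 b=143/258 c=-265/172 d=265/1032
S(3) = -2873/688

Δ: Δ0=-3/2, Δ1=-1/2, Δ2=7/3, Δ3=-3/2
row 1: diag=8, rhs=6; c'=1/4, d'=3/4
row 2: denom=10−2·1/4=19/2; d'=(17−2·3/4)/(19/2)=31/19
row 3: denom=10−3·6/19=172/19; d'=(-23−3·31/19)/(172/19)=-265/86
back: M3=-265/86
back: M2=31/19−6/19·-265/86=112/43
back: M1=3/4−1/4·112/43=17/172
M: M0=0, M1=17/172, M2=112/43, M3=-265/86, M4=0
seg 0: a=0, c=M0/2=0, d=(M1−M0)/(6·2)=17/2064, b=Δ0−h0·(2M0+M1)/6=-791/516
seg 1: a=-3, c=M1/2=17/344, d=(M2−M1)/(6·2)=431/2064, b=Δ1−h1·(2M1+M2)/6=-185/129
seg 2: a=-4, c=M2/2=56/43, d=(M3−M2)/(6·3)=-163/516, b=Δ2−h2·(2M2+M3)/6=655/516
seg 3: a=3, c=M3/2=-265/172, d=(M4−M3)/(6·2)=265/1032, b=Δ3−h3·(2M3+M4)/6=143/258
t_q=3 → seg 1, τ=1; S=-3+-185/129·τ+17/344·τ²+431/2064·τ³=-2873/688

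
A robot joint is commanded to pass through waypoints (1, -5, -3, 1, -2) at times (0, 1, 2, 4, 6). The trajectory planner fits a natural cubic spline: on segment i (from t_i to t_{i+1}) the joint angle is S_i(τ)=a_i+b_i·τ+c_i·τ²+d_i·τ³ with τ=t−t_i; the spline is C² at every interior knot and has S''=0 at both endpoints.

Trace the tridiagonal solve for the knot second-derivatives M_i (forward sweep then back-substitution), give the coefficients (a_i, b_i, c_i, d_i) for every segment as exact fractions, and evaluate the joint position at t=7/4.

Δ: Δ0=-6, Δ1=2, Δ2=2, Δ3=-3/2
row 1: diag=4, rhs=48; c'=1/4, d'=12
row 2: denom=6−1·1/4=23/4; d'=(0−1·12)/(23/4)=-48/23
row 3: denom=8−2·8/23=168/23; d'=(-21−2·-48/23)/(168/23)=-129/56
back: M3=-129/56
back: M2=-48/23−8/23·-129/56=-9/7
back: M1=12−1/4·-9/7=345/28
M: M0=0, M1=345/28, M2=-9/7, M3=-129/56, M4=0
seg 0: a=1, c=M0/2=0, d=(M1−M0)/(6·1)=115/56, b=Δ0−h0·(2M0+M1)/6=-451/56
seg 1: a=-5, c=M1/2=345/56, d=(M2−M1)/(6·1)=-127/56, b=Δ1−h1·(2M1+M2)/6=-53/28
seg 2: a=-3, c=M2/2=-9/14, d=(M3−M2)/(6·2)=-19/224, b=Δ2−h2·(2M2+M3)/6=29/8
seg 3: a=1, c=M3/2=-129/112, d=(M4−M3)/(6·2)=43/224, b=Δ3−h3·(2M3+M4)/6=1/28
t_q=7/4 → seg 1, τ=3/4; S=-5+-53/28·τ+345/56·τ²+-127/56·τ³=-14017/3584

  seg 0: a=1 b=-451/56 c=0 d=115/56
  seg 1: a=-5 b=-53/28 c=345/56 d=-127/56
  seg 2: a=-3 b=29/8 c=-9/14 d=-19/224
  seg 3: a=1 b=1/28 c=-129/112 d=43/224
S(7/4) = -14017/3584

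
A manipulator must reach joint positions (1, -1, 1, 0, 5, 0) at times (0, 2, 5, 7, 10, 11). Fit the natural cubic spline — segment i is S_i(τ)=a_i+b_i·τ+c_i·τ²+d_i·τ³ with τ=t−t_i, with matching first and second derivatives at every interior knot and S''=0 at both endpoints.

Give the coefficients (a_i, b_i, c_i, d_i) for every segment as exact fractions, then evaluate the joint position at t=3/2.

  seg 0: a=1 b=-9346/6141 c=0 d=3205/24564
  seg 1: a=-1 b=269/6141 c=3205/4094 d=-785/4094
  seg 2: a=1 b=-5357/12282 c=-1930/2047 d=2797/6141
  seg 3: a=0 b=15451/12282 c=3664/2047 d=-20311/36846
  seg 4: a=5 b=-17722/6141 c=-12983/4094 d=12983/12282
S(3/2) = -55187/65504

Δ: Δ0=-1, Δ1=2/3, Δ2=-1/2, Δ3=5/3, Δ4=-5
row 1: diag=10, rhs=10; c'=3/10, d'=1
row 2: denom=10−3·3/10=91/10; d'=(-7−3·1)/(91/10)=-100/91
row 3: denom=10−2·20/91=870/91; d'=(13−2·-100/91)/(870/91)=461/290
row 4: denom=8−3·91/290=2047/290; d'=(-40−3·461/290)/(2047/290)=-12983/2047
back: M4=-12983/2047
back: M3=461/290−91/290·-12983/2047=7328/2047
back: M2=-100/91−20/91·7328/2047=-3860/2047
back: M1=1−3/10·-3860/2047=3205/2047
M: M0=0, M1=3205/2047, M2=-3860/2047, M3=7328/2047, M4=-12983/2047, M5=0
seg 0: a=1, c=M0/2=0, d=(M1−M0)/(6·2)=3205/24564, b=Δ0−h0·(2M0+M1)/6=-9346/6141
seg 1: a=-1, c=M1/2=3205/4094, d=(M2−M1)/(6·3)=-785/4094, b=Δ1−h1·(2M1+M2)/6=269/6141
seg 2: a=1, c=M2/2=-1930/2047, d=(M3−M2)/(6·2)=2797/6141, b=Δ2−h2·(2M2+M3)/6=-5357/12282
seg 3: a=0, c=M3/2=3664/2047, d=(M4−M3)/(6·3)=-20311/36846, b=Δ3−h3·(2M3+M4)/6=15451/12282
seg 4: a=5, c=M4/2=-12983/4094, d=(M5−M4)/(6·1)=12983/12282, b=Δ4−h4·(2M4+M5)/6=-17722/6141
t_q=3/2 → seg 0, τ=3/2; S=1+-9346/6141·τ+0·τ²+3205/24564·τ³=-55187/65504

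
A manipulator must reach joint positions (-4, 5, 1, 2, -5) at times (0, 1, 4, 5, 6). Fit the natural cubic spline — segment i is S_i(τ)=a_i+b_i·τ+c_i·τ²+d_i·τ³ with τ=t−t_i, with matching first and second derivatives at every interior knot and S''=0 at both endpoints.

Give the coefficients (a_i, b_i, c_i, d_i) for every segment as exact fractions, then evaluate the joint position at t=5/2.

Δ: Δ0=9, Δ1=-4/3, Δ2=1, Δ3=-7
row 1: diag=8, rhs=-62; c'=3/8, d'=-31/4
row 2: denom=8−3·3/8=55/8; d'=(14−3·-31/4)/(55/8)=298/55
row 3: denom=4−1·8/55=212/55; d'=(-48−1·298/55)/(212/55)=-1469/106
back: M3=-1469/106
back: M2=298/55−8/55·-1469/106=394/53
back: M1=-31/4−3/8·394/53=-1117/106
M: M0=0, M1=-1117/106, M2=394/53, M3=-1469/106, M4=0
seg 0: a=-4, c=M0/2=0, d=(M1−M0)/(6·1)=-1117/636, b=Δ0−h0·(2M0+M1)/6=6841/636
seg 1: a=5, c=M1/2=-1117/212, d=(M2−M1)/(6·3)=635/636, b=Δ1−h1·(2M1+M2)/6=1745/318
seg 2: a=1, c=M2/2=197/53, d=(M3−M2)/(6·1)=-2257/636, b=Δ2−h2·(2M2+M3)/6=529/636
seg 3: a=2, c=M3/2=-1469/212, d=(M4−M3)/(6·1)=1469/636, b=Δ3−h3·(2M3+M4)/6=-757/318
t_q=5/2 → seg 1, τ=3/2; S=5+1745/318·τ+-1117/212·τ²+635/636·τ³=8049/1696

  seg 0: a=-4 b=6841/636 c=0 d=-1117/636
  seg 1: a=5 b=1745/318 c=-1117/212 d=635/636
  seg 2: a=1 b=529/636 c=197/53 d=-2257/636
  seg 3: a=2 b=-757/318 c=-1469/212 d=1469/636
S(5/2) = 8049/1696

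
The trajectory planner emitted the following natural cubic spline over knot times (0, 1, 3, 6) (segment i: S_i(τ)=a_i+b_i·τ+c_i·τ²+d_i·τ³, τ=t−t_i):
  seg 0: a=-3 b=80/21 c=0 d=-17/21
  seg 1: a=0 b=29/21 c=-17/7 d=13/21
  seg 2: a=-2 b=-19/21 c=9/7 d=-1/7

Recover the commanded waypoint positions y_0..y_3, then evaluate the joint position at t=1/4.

y_0=-3 y_1=0 y_2=-2 y_3=3
S(1/4) = -923/448

y_0 = S_0(0) = a_0 = -3
y_1 = S_1(0) = a_1 = 0
y_2 = S_2(0) = a_2 = -2
y_3 = S_2(3) = 3
t_q=1/4 is in segment 0 (τ=1/4); S_0(τ)=-923/448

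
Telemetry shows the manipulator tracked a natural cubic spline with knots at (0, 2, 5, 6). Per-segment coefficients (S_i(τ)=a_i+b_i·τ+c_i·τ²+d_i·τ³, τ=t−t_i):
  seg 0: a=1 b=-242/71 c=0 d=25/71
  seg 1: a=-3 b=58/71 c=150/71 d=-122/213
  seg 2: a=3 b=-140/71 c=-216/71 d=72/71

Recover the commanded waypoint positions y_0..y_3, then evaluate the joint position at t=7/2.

y_0=1 y_1=-3 y_2=3 y_3=-1
S(7/2) = 297/284

y_0 = S_0(0) = a_0 = 1
y_1 = S_1(0) = a_1 = -3
y_2 = S_2(0) = a_2 = 3
y_3 = S_2(1) = -1
t_q=7/2 is in segment 1 (τ=3/2); S_1(τ)=297/284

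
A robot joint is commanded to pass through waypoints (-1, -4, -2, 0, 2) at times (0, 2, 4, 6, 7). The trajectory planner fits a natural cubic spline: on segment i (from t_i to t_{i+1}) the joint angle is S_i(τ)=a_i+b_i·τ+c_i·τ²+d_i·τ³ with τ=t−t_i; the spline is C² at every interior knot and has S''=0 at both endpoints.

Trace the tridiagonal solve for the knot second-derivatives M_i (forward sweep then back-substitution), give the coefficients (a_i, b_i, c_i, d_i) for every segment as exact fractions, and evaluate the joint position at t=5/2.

  seg 0: a=-1 b=-90/41 c=0 d=57/328
  seg 1: a=-4 b=-9/82 c=171/164 d=-10/41
  seg 2: a=-2 b=93/82 c=-69/164 d=29/164
  seg 3: a=0 b=129/82 c=105/164 d=-35/164
S(5/2) = -2509/656

Δ: Δ0=-3/2, Δ1=1, Δ2=1, Δ3=2
row 1: diag=8, rhs=15; c'=1/4, d'=15/8
row 2: denom=8−2·1/4=15/2; d'=(0−2·15/8)/(15/2)=-1/2
row 3: denom=6−2·4/15=82/15; d'=(6−2·-1/2)/(82/15)=105/82
back: M3=105/82
back: M2=-1/2−4/15·105/82=-69/82
back: M1=15/8−1/4·-69/82=171/82
M: M0=0, M1=171/82, M2=-69/82, M3=105/82, M4=0
seg 0: a=-1, c=M0/2=0, d=(M1−M0)/(6·2)=57/328, b=Δ0−h0·(2M0+M1)/6=-90/41
seg 1: a=-4, c=M1/2=171/164, d=(M2−M1)/(6·2)=-10/41, b=Δ1−h1·(2M1+M2)/6=-9/82
seg 2: a=-2, c=M2/2=-69/164, d=(M3−M2)/(6·2)=29/164, b=Δ2−h2·(2M2+M3)/6=93/82
seg 3: a=0, c=M3/2=105/164, d=(M4−M3)/(6·1)=-35/164, b=Δ3−h3·(2M3+M4)/6=129/82
t_q=5/2 → seg 1, τ=1/2; S=-4+-9/82·τ+171/164·τ²+-10/41·τ³=-2509/656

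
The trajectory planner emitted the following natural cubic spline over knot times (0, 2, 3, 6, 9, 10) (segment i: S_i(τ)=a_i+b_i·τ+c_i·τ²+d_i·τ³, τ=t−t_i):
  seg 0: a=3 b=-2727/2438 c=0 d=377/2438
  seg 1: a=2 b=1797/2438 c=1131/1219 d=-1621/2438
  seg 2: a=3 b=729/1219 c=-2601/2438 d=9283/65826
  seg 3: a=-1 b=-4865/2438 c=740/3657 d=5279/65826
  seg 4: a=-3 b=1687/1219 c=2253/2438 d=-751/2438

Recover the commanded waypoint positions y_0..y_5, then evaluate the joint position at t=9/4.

y_0=3 y_1=2 y_2=3 y_3=-1 y_4=-3 y_5=-1
S(9/4) = 15141/6784

y_0 = S_0(0) = a_0 = 3
y_1 = S_1(0) = a_1 = 2
y_2 = S_2(0) = a_2 = 3
y_3 = S_3(0) = a_3 = -1
y_4 = S_4(0) = a_4 = -3
y_5 = S_4(1) = -1
t_q=9/4 is in segment 1 (τ=1/4); S_1(τ)=15141/6784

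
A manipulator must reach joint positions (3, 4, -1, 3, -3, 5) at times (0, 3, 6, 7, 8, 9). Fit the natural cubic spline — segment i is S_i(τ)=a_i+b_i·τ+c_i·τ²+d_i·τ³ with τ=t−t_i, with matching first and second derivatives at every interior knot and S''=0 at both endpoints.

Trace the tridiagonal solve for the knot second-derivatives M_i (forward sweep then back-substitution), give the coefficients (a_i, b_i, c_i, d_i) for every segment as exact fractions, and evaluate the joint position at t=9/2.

  seg 0: a=3 b=2366/1257 c=0 d=-649/3771
  seg 1: a=4 b=-3475/1257 c=-649/419 d=2407/3771
  seg 2: a=-1 b=6506/1257 c=1758/419 d=-6752/1257
  seg 3: a=3 b=-3202/1257 c=-4994/419 d=10642/1257
  seg 4: a=-3 b=-1240/1257 c=5648/419 d=-5648/1257
S(9/2) = -4953/3352

Δ: Δ0=1/3, Δ1=-5/3, Δ2=4, Δ3=-6, Δ4=8
row 1: diag=12, rhs=-12; c'=1/4, d'=-1
row 2: denom=8−3·1/4=29/4; d'=(34−3·-1)/(29/4)=148/29
row 3: denom=4−1·4/29=112/29; d'=(-60−1·148/29)/(112/29)=-118/7
row 4: denom=4−1·29/112=419/112; d'=(84−1·-118/7)/(419/112)=11296/419
back: M4=11296/419
back: M3=-118/7−29/112·11296/419=-9988/419
back: M2=148/29−4/29·-9988/419=3516/419
back: M1=-1−1/4·3516/419=-1298/419
M: M0=0, M1=-1298/419, M2=3516/419, M3=-9988/419, M4=11296/419, M5=0
seg 0: a=3, c=M0/2=0, d=(M1−M0)/(6·3)=-649/3771, b=Δ0−h0·(2M0+M1)/6=2366/1257
seg 1: a=4, c=M1/2=-649/419, d=(M2−M1)/(6·3)=2407/3771, b=Δ1−h1·(2M1+M2)/6=-3475/1257
seg 2: a=-1, c=M2/2=1758/419, d=(M3−M2)/(6·1)=-6752/1257, b=Δ2−h2·(2M2+M3)/6=6506/1257
seg 3: a=3, c=M3/2=-4994/419, d=(M4−M3)/(6·1)=10642/1257, b=Δ3−h3·(2M3+M4)/6=-3202/1257
seg 4: a=-3, c=M4/2=5648/419, d=(M5−M4)/(6·1)=-5648/1257, b=Δ4−h4·(2M4+M5)/6=-1240/1257
t_q=9/2 → seg 1, τ=3/2; S=4+-3475/1257·τ+-649/419·τ²+2407/3771·τ³=-4953/3352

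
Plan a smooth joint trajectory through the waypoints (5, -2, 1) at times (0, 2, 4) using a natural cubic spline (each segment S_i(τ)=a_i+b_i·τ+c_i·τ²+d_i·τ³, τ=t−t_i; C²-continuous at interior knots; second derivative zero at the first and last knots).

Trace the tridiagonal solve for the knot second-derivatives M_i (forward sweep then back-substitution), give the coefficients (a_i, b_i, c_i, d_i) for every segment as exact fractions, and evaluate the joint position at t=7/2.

  seg 0: a=5 b=-19/4 c=0 d=5/16
  seg 1: a=-2 b=-1 c=15/8 d=-5/16
S(7/2) = -43/128

Δ: Δ0=-7/2, Δ1=3/2
row 1: diag=8, rhs=30; c'=1/4, d'=15/4
back: M1=15/4
M: M0=0, M1=15/4, M2=0
seg 0: a=5, c=M0/2=0, d=(M1−M0)/(6·2)=5/16, b=Δ0−h0·(2M0+M1)/6=-19/4
seg 1: a=-2, c=M1/2=15/8, d=(M2−M1)/(6·2)=-5/16, b=Δ1−h1·(2M1+M2)/6=-1
t_q=7/2 → seg 1, τ=3/2; S=-2+-1·τ+15/8·τ²+-5/16·τ³=-43/128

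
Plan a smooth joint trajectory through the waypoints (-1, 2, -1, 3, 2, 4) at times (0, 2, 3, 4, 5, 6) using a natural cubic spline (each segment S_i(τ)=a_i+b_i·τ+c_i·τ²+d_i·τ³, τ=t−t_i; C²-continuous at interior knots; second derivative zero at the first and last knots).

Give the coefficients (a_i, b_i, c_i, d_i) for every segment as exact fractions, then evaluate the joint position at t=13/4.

Δ: Δ0=3/2, Δ1=-3, Δ2=4, Δ3=-1, Δ4=2
row 1: diag=6, rhs=-27; c'=1/6, d'=-9/2
row 2: denom=4−1·1/6=23/6; d'=(42−1·-9/2)/(23/6)=279/23
row 3: denom=4−1·6/23=86/23; d'=(-30−1·279/23)/(86/23)=-969/86
row 4: denom=4−1·23/86=321/86; d'=(18−1·-969/86)/(321/86)=839/107
back: M4=839/107
back: M3=-969/86−23/86·839/107=-1430/107
back: M2=279/23−6/23·-1430/107=1671/107
back: M1=-9/2−1/6·1671/107=-760/107
M: M0=0, M1=-760/107, M2=1671/107, M3=-1430/107, M4=839/107, M5=0
seg 0: a=-1, c=M0/2=0, d=(M1−M0)/(6·2)=-190/321, b=Δ0−h0·(2M0+M1)/6=2483/642
seg 1: a=2, c=M1/2=-380/107, d=(M2−M1)/(6·1)=2431/642, b=Δ1−h1·(2M1+M2)/6=-2077/642
seg 2: a=-1, c=M2/2=1671/214, d=(M3−M2)/(6·1)=-3101/642, b=Δ2−h2·(2M2+M3)/6=328/321
seg 3: a=3, c=M3/2=-715/107, d=(M4−M3)/(6·1)=2269/642, b=Δ3−h3·(2M3+M4)/6=1379/642
seg 4: a=2, c=M4/2=839/214, d=(M5−M4)/(6·1)=-839/642, b=Δ4−h4·(2M4+M5)/6=-197/321
t_q=13/4 → seg 2, τ=1/4; S=-1+328/321·τ+1671/214·τ²+-3101/642·τ³=-4547/13696

  seg 0: a=-1 b=2483/642 c=0 d=-190/321
  seg 1: a=2 b=-2077/642 c=-380/107 d=2431/642
  seg 2: a=-1 b=328/321 c=1671/214 d=-3101/642
  seg 3: a=3 b=1379/642 c=-715/107 d=2269/642
  seg 4: a=2 b=-197/321 c=839/214 d=-839/642
S(13/4) = -4547/13696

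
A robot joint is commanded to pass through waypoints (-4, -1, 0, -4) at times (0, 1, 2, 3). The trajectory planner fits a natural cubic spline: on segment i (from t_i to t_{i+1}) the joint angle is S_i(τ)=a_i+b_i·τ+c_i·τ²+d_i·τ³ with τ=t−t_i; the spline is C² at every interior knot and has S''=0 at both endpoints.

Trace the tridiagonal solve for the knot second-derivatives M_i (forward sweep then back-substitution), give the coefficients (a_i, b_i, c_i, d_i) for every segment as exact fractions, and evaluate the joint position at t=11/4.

Δ: Δ0=3, Δ1=1, Δ2=-4
row 1: diag=4, rhs=-12; c'=1/4, d'=-3
row 2: denom=4−1·1/4=15/4; d'=(-30−1·-3)/(15/4)=-36/5
back: M2=-36/5
back: M1=-3−1/4·-36/5=-6/5
M: M0=0, M1=-6/5, M2=-36/5, M3=0
seg 0: a=-4, c=M0/2=0, d=(M1−M0)/(6·1)=-1/5, b=Δ0−h0·(2M0+M1)/6=16/5
seg 1: a=-1, c=M1/2=-3/5, d=(M2−M1)/(6·1)=-1, b=Δ1−h1·(2M1+M2)/6=13/5
seg 2: a=0, c=M2/2=-18/5, d=(M3−M2)/(6·1)=6/5, b=Δ2−h2·(2M2+M3)/6=-8/5
t_q=11/4 → seg 2, τ=3/4; S=0+-8/5·τ+-18/5·τ²+6/5·τ³=-87/32

  seg 0: a=-4 b=16/5 c=0 d=-1/5
  seg 1: a=-1 b=13/5 c=-3/5 d=-1
  seg 2: a=0 b=-8/5 c=-18/5 d=6/5
S(11/4) = -87/32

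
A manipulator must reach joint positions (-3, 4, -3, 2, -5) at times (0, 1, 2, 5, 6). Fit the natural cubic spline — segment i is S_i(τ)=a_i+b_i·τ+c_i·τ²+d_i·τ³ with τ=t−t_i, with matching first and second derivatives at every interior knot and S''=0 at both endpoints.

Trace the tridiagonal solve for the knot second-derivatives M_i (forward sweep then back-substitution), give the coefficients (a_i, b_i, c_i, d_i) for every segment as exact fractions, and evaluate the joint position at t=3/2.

Δ: Δ0=7, Δ1=-7, Δ2=5/3, Δ3=-7
row 1: diag=4, rhs=-84; c'=1/4, d'=-21
row 2: denom=8−1·1/4=31/4; d'=(52−1·-21)/(31/4)=292/31
row 3: denom=8−3·12/31=212/31; d'=(-52−3·292/31)/(212/31)=-622/53
back: M3=-622/53
back: M2=292/31−12/31·-622/53=740/53
back: M1=-21−1/4·740/53=-1298/53
M: M0=0, M1=-1298/53, M2=740/53, M3=-622/53, M4=0
seg 0: a=-3, c=M0/2=0, d=(M1−M0)/(6·1)=-649/159, b=Δ0−h0·(2M0+M1)/6=1762/159
seg 1: a=4, c=M1/2=-649/53, d=(M2−M1)/(6·1)=1019/159, b=Δ1−h1·(2M1+M2)/6=-185/159
seg 2: a=-3, c=M2/2=370/53, d=(M3−M2)/(6·3)=-227/159, b=Δ2−h2·(2M2+M3)/6=-1022/159
seg 3: a=2, c=M3/2=-311/53, d=(M4−M3)/(6·1)=311/159, b=Δ3−h3·(2M3+M4)/6=-491/159
t_q=3/2 → seg 1, τ=1/2; S=4+-185/159·τ+-649/53·τ²+1019/159·τ³=491/424

  seg 0: a=-3 b=1762/159 c=0 d=-649/159
  seg 1: a=4 b=-185/159 c=-649/53 d=1019/159
  seg 2: a=-3 b=-1022/159 c=370/53 d=-227/159
  seg 3: a=2 b=-491/159 c=-311/53 d=311/159
S(3/2) = 491/424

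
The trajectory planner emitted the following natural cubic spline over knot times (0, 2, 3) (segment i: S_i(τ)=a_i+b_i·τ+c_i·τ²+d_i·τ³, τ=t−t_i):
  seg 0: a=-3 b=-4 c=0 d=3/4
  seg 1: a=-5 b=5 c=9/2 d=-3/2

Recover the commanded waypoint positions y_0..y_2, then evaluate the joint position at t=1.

y_0=-3 y_1=-5 y_2=3
S(1) = -25/4

y_0 = S_0(0) = a_0 = -3
y_1 = S_1(0) = a_1 = -5
y_2 = S_1(1) = 3
t_q=1 is in segment 0 (τ=1); S_0(τ)=-25/4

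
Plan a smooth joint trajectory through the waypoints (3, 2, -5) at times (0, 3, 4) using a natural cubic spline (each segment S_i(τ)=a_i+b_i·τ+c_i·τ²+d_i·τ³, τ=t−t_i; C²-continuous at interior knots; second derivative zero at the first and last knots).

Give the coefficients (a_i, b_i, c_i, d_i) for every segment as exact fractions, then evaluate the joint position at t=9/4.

  seg 0: a=3 b=13/6 c=0 d=-5/18
  seg 1: a=2 b=-16/3 c=-5/2 d=5/6
S(9/4) = 603/128

Δ: Δ0=-1/3, Δ1=-7
row 1: diag=8, rhs=-40; c'=1/8, d'=-5
back: M1=-5
M: M0=0, M1=-5, M2=0
seg 0: a=3, c=M0/2=0, d=(M1−M0)/(6·3)=-5/18, b=Δ0−h0·(2M0+M1)/6=13/6
seg 1: a=2, c=M1/2=-5/2, d=(M2−M1)/(6·1)=5/6, b=Δ1−h1·(2M1+M2)/6=-16/3
t_q=9/4 → seg 0, τ=9/4; S=3+13/6·τ+0·τ²+-5/18·τ³=603/128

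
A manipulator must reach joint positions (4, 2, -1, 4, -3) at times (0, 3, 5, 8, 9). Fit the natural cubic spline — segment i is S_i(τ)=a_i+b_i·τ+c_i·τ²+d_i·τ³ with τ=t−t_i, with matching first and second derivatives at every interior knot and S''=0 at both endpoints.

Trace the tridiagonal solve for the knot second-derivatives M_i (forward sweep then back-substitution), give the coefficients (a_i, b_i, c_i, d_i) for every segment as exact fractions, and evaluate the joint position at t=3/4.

  seg 0: a=4 b=67/1356 c=0 d=-971/12204
  seg 1: a=2 b=-1423/678 c=-971/1356 d=459/904
  seg 2: a=-1 b=383/339 c=790/339 d=-2188/3051
  seg 3: a=4 b=-1441/339 c=-466/113 d=466/339
S(3/4) = 115813/28928

Δ: Δ0=-2/3, Δ1=-3/2, Δ2=5/3, Δ3=-7
row 1: diag=10, rhs=-5; c'=1/5, d'=-1/2
row 2: denom=10−2·1/5=48/5; d'=(19−2·-1/2)/(48/5)=25/12
row 3: denom=8−3·5/16=113/16; d'=(-52−3·25/12)/(113/16)=-932/113
back: M3=-932/113
back: M2=25/12−5/16·-932/113=1580/339
back: M1=-1/2−1/5·1580/339=-971/678
M: M0=0, M1=-971/678, M2=1580/339, M3=-932/113, M4=0
seg 0: a=4, c=M0/2=0, d=(M1−M0)/(6·3)=-971/12204, b=Δ0−h0·(2M0+M1)/6=67/1356
seg 1: a=2, c=M1/2=-971/1356, d=(M2−M1)/(6·2)=459/904, b=Δ1−h1·(2M1+M2)/6=-1423/678
seg 2: a=-1, c=M2/2=790/339, d=(M3−M2)/(6·3)=-2188/3051, b=Δ2−h2·(2M2+M3)/6=383/339
seg 3: a=4, c=M3/2=-466/113, d=(M4−M3)/(6·1)=466/339, b=Δ3−h3·(2M3+M4)/6=-1441/339
t_q=3/4 → seg 0, τ=3/4; S=4+67/1356·τ+0·τ²+-971/12204·τ³=115813/28928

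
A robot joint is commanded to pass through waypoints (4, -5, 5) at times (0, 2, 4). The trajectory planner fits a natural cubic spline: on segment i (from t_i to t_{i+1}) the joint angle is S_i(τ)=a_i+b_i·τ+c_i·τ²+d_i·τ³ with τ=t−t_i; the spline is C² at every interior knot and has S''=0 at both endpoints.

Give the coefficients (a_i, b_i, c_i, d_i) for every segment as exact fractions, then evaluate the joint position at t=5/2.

  seg 0: a=4 b=-55/8 c=0 d=19/32
  seg 1: a=-5 b=1/4 c=57/16 d=-19/32
S(5/2) = -1039/256

Δ: Δ0=-9/2, Δ1=5
row 1: diag=8, rhs=57; c'=1/4, d'=57/8
back: M1=57/8
M: M0=0, M1=57/8, M2=0
seg 0: a=4, c=M0/2=0, d=(M1−M0)/(6·2)=19/32, b=Δ0−h0·(2M0+M1)/6=-55/8
seg 1: a=-5, c=M1/2=57/16, d=(M2−M1)/(6·2)=-19/32, b=Δ1−h1·(2M1+M2)/6=1/4
t_q=5/2 → seg 1, τ=1/2; S=-5+1/4·τ+57/16·τ²+-19/32·τ³=-1039/256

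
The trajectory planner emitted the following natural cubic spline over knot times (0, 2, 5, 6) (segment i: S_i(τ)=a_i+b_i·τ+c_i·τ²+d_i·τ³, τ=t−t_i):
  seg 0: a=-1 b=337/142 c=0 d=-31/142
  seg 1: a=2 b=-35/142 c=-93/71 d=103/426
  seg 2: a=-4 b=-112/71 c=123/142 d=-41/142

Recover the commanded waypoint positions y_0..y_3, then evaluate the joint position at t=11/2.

y_0 = S_0(0) = a_0 = -1
y_1 = S_1(0) = a_1 = 2
y_2 = S_2(0) = a_2 = -4
y_3 = S_2(1) = -5
t_q=11/2 is in segment 2 (τ=1/2); S_2(τ)=-5235/1136

y_0=-1 y_1=2 y_2=-4 y_3=-5
S(11/2) = -5235/1136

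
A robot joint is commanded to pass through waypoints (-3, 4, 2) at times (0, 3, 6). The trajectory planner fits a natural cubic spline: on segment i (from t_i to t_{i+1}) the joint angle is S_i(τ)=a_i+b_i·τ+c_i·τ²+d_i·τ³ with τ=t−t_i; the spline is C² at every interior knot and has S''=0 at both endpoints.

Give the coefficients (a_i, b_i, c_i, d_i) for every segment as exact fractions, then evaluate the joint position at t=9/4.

Δ: Δ0=7/3, Δ1=-2/3
row 1: diag=12, rhs=-18; c'=1/4, d'=-3/2
back: M1=-3/2
M: M0=0, M1=-3/2, M2=0
seg 0: a=-3, c=M0/2=0, d=(M1−M0)/(6·3)=-1/12, b=Δ0−h0·(2M0+M1)/6=37/12
seg 1: a=4, c=M1/2=-3/4, d=(M2−M1)/(6·3)=1/12, b=Δ1−h1·(2M1+M2)/6=5/6
t_q=9/4 → seg 0, τ=9/4; S=-3+37/12·τ+0·τ²+-1/12·τ³=765/256

  seg 0: a=-3 b=37/12 c=0 d=-1/12
  seg 1: a=4 b=5/6 c=-3/4 d=1/12
S(9/4) = 765/256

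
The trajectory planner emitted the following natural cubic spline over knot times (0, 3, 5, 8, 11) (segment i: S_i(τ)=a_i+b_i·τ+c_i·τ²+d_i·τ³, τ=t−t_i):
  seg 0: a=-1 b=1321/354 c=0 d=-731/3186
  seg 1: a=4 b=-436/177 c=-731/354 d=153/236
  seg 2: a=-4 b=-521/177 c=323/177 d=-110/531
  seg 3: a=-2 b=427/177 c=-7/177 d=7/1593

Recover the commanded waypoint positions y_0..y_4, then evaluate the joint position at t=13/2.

y_0 = S_0(0) = a_0 = -1
y_1 = S_1(0) = a_1 = 4
y_2 = S_2(0) = a_2 = -4
y_3 = S_3(0) = a_3 = -2
y_4 = S_3(3) = 5
t_q=13/2 is in segment 2 (τ=3/2); S_2(τ)=-591/118

y_0=-1 y_1=4 y_2=-4 y_3=-2 y_4=5
S(13/2) = -591/118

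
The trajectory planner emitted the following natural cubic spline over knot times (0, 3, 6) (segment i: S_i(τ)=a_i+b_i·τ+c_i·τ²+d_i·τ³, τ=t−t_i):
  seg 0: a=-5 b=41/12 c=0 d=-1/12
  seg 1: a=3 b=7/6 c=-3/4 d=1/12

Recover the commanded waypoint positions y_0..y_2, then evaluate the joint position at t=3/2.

y_0=-5 y_1=3 y_2=2
S(3/2) = -5/32

y_0 = S_0(0) = a_0 = -5
y_1 = S_1(0) = a_1 = 3
y_2 = S_1(3) = 2
t_q=3/2 is in segment 0 (τ=3/2); S_0(τ)=-5/32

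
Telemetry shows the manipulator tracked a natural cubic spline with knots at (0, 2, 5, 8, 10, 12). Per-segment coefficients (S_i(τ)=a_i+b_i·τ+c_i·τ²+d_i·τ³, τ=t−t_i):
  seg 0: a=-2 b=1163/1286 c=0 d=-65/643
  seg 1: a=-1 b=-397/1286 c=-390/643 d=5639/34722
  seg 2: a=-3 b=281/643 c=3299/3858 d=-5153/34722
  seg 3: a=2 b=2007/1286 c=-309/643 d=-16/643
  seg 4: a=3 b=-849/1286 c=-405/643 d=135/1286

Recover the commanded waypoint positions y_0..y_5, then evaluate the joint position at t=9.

y_0=-2 y_1=-1 y_2=-3 y_3=2 y_4=3 y_5=0
S(9) = 3929/1286

y_0 = S_0(0) = a_0 = -2
y_1 = S_1(0) = a_1 = -1
y_2 = S_2(0) = a_2 = -3
y_3 = S_3(0) = a_3 = 2
y_4 = S_4(0) = a_4 = 3
y_5 = S_4(2) = 0
t_q=9 is in segment 3 (τ=1); S_3(τ)=3929/1286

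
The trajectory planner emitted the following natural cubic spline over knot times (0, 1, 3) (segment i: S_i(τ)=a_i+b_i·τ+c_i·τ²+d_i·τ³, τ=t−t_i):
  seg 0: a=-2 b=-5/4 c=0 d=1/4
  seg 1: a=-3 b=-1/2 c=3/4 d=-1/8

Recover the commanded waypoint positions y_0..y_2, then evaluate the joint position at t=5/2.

y_0=-2 y_1=-3 y_2=-2
S(5/2) = -159/64

y_0 = S_0(0) = a_0 = -2
y_1 = S_1(0) = a_1 = -3
y_2 = S_1(2) = -2
t_q=5/2 is in segment 1 (τ=3/2); S_1(τ)=-159/64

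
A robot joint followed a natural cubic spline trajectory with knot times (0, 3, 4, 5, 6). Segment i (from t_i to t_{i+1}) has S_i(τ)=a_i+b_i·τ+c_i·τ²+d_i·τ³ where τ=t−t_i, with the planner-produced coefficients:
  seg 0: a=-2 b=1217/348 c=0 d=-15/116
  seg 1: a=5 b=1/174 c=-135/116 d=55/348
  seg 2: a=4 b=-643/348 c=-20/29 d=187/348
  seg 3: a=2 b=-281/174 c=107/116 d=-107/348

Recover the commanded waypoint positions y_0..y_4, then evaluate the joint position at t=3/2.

y_0 = S_0(0) = a_0 = -2
y_1 = S_1(0) = a_1 = 5
y_2 = S_2(0) = a_2 = 4
y_3 = S_3(0) = a_3 = 2
y_4 = S_3(1) = 1
t_q=3/2 is in segment 0 (τ=3/2); S_0(τ)=2607/928

y_0=-2 y_1=5 y_2=4 y_3=2 y_4=1
S(3/2) = 2607/928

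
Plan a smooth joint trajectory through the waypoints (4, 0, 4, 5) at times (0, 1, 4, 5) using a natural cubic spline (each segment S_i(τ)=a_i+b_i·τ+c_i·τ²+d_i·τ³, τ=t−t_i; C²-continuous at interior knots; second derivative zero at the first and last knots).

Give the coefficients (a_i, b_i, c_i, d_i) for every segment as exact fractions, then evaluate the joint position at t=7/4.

Δ: Δ0=-4, Δ1=4/3, Δ2=1
row 1: diag=8, rhs=32; c'=3/8, d'=4
row 2: denom=8−3·3/8=55/8; d'=(-2−3·4)/(55/8)=-112/55
back: M2=-112/55
back: M1=4−3/8·-112/55=262/55
M: M0=0, M1=262/55, M2=-112/55, M3=0
seg 0: a=4, c=M0/2=0, d=(M1−M0)/(6·1)=131/165, b=Δ0−h0·(2M0+M1)/6=-791/165
seg 1: a=0, c=M1/2=131/55, d=(M2−M1)/(6·3)=-17/45, b=Δ1−h1·(2M1+M2)/6=-398/165
seg 2: a=4, c=M2/2=-56/55, d=(M3−M2)/(6·1)=56/165, b=Δ2−h2·(2M2+M3)/6=277/165
t_q=7/4 → seg 1, τ=3/4; S=0+-398/165·τ+131/55·τ²+-17/45·τ³=-2213/3520

  seg 0: a=4 b=-791/165 c=0 d=131/165
  seg 1: a=0 b=-398/165 c=131/55 d=-17/45
  seg 2: a=4 b=277/165 c=-56/55 d=56/165
S(7/4) = -2213/3520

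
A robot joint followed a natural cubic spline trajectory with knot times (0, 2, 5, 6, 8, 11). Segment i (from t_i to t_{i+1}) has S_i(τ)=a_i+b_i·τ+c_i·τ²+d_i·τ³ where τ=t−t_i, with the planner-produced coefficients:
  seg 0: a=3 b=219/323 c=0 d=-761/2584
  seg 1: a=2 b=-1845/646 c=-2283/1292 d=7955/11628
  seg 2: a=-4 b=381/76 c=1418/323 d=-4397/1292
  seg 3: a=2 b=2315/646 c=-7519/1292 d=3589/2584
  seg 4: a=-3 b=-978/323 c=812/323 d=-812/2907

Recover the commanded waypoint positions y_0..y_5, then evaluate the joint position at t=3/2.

y_0 = S_0(0) = a_0 = 3
y_1 = S_1(0) = a_1 = 2
y_2 = S_2(0) = a_2 = -4
y_3 = S_3(0) = a_3 = 2
y_4 = S_4(0) = a_4 = -3
y_5 = S_4(3) = 3
t_q=3/2 is in segment 0 (τ=3/2); S_0(τ)=62493/20672

y_0=3 y_1=2 y_2=-4 y_3=2 y_4=-3 y_5=3
S(3/2) = 62493/20672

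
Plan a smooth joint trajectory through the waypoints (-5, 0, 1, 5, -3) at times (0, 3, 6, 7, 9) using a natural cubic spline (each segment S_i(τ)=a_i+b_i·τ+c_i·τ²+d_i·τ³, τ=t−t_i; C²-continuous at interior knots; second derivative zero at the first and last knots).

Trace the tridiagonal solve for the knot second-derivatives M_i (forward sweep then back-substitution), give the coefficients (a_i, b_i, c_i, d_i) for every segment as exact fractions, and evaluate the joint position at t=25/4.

Δ: Δ0=5/3, Δ1=1/3, Δ2=4, Δ3=-4
row 1: diag=12, rhs=-8; c'=1/4, d'=-2/3
row 2: denom=8−3·1/4=29/4; d'=(22−3·-2/3)/(29/4)=96/29
row 3: denom=6−1·4/29=170/29; d'=(-48−1·96/29)/(170/29)=-744/85
back: M3=-744/85
back: M2=96/29−4/29·-744/85=384/85
back: M1=-2/3−1/4·384/85=-458/255
M: M0=0, M1=-458/255, M2=384/85, M3=-744/85, M4=0
seg 0: a=-5, c=M0/2=0, d=(M1−M0)/(6·3)=-229/2295, b=Δ0−h0·(2M0+M1)/6=218/85
seg 1: a=0, c=M1/2=-229/255, d=(M2−M1)/(6·3)=161/459, b=Δ1−h1·(2M1+M2)/6=-11/85
seg 2: a=1, c=M2/2=192/85, d=(M3−M2)/(6·1)=-188/85, b=Δ2−h2·(2M2+M3)/6=336/85
seg 3: a=5, c=M3/2=-372/85, d=(M4−M3)/(6·2)=62/85, b=Δ3−h3·(2M3+M4)/6=156/85
t_q=25/4 → seg 2, τ=1/4; S=1+336/85·τ+192/85·τ²+-188/85·τ³=2849/1360

  seg 0: a=-5 b=218/85 c=0 d=-229/2295
  seg 1: a=0 b=-11/85 c=-229/255 d=161/459
  seg 2: a=1 b=336/85 c=192/85 d=-188/85
  seg 3: a=5 b=156/85 c=-372/85 d=62/85
S(25/4) = 2849/1360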